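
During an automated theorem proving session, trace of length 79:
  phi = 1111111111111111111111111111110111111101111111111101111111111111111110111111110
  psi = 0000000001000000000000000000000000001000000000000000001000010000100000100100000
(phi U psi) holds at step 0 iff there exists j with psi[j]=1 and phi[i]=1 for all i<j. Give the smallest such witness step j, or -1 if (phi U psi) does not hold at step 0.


(phi U psi) at 0: need smallest j with psi[j]=1 and phi[i]=1 for all i in [0,j).
Scan from step 0:
  step 0: phi=1, psi=0 -> continue
  step 1: phi=1, psi=0 -> continue
  step 2: phi=1, psi=0 -> continue
  step 3: phi=1, psi=0 -> continue
  step 9: psi=1 and phi held for [0,9) -> witness found
Witness step = 9

9


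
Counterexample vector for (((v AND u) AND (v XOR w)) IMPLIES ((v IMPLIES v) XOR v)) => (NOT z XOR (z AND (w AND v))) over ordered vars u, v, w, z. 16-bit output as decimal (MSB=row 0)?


F1 = (((v AND u) AND (v XOR w)) IMPLIES ((v IMPLIES v) XOR v))
F2 = (NOT z XOR (z AND (w AND v)))
Counterexample to F1=>F2 is where F1=1 and F2=0.
Evaluate each row (bits = u,v,w,z, MSB first):
  row 0 [0000]: F1=1 F2=1 -> F1&~F2 -> 0
  row 1 [0001]: F1=1 F2=0 -> F1&~F2 -> 1
  row 2 [0010]: F1=1 F2=1 -> F1&~F2 -> 0
  row 3 [0011]: F1=1 F2=0 -> F1&~F2 -> 1
  row 4 [0100]: F1=1 F2=1 -> F1&~F2 -> 0
  row 5 [0101]: F1=1 F2=0 -> F1&~F2 -> 1
  row 6 [0110]: F1=1 F2=1 -> F1&~F2 -> 0
  row 7 [0111]: F1=1 F2=1 -> F1&~F2 -> 0
  row 8 [1000]: F1=1 F2=1 -> F1&~F2 -> 0
  row 9 [1001]: F1=1 F2=0 -> F1&~F2 -> 1
  row 10 [1010]: F1=1 F2=1 -> F1&~F2 -> 0
  row 11 [1011]: F1=1 F2=0 -> F1&~F2 -> 1
  row 12 [1100]: F1=0 F2=1 -> F1&~F2 -> 0
  row 13 [1101]: F1=0 F2=0 -> F1&~F2 -> 0
  row 14 [1110]: F1=1 F2=1 -> F1&~F2 -> 0
  row 15 [1111]: F1=1 F2=1 -> F1&~F2 -> 0
Full result column, 4 rows per line (u,v fixed per line; w,z runs 00..11 left to right):
  rows 0-3 [u,v=00]: 0101  = hex 5
  rows 4-7 [u,v=01]: 0100  = hex 4
  rows 8-11 [u,v=10]: 0101  = hex 5
  rows 12-15 [u,v=11]: 0000  = hex 0
Counterexample vector (row 0 .. row 15) = 0101010001010000
Output column grouped in 4s = 0101 0100 0101 0000 = 0x5450
Convert to decimal digit by digit (value = value*16 + digit):
  5 -> 5
  5*16 + 4 = 84
  84*16 + 5 = 1349
  1349*16 + 0 = 21584
Decimal = 21584

21584


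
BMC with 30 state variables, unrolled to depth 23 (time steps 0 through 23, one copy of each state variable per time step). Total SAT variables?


BMC unrolls to depth k, creating one copy of each state var for steps 0..k.
Step count = 23 + 1 = 24 (steps 0 through 23)
Vars per step = 30
Total = 30 * 24 = 720

720


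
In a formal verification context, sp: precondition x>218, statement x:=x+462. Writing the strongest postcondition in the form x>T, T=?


Formula: sp(P, x:=E) = exists old_x. (x = E[old_x/x]) AND P[old_x/x] (old_x is the value of x before the assignment; eliminate old_x by solving x = E[old_x/x] for old_x)
Step 1: Precondition P: x>218, i.e. old_x > 218
Step 2: Assignment gives x = old_x + 462, so old_x = x - 462
Step 3: Substitute into P: x - 462 > 218
Step 4: Simplify: x > 218+462 = 680

680


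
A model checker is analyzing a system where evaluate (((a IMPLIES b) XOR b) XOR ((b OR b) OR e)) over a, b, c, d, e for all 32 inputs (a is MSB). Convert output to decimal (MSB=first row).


Formula: (((a IMPLIES b) XOR b) XOR ((b OR b) OR e)) over a, b, c, d, e (32 rows)
Evaluate each row (bits = a,b,c,d,e, MSB first):
  row 0 [00000]: (((0 IMPLIES 0) XOR 0) XOR ((0 OR 0) OR 0)) -> 1
  row 1 [00001]: (((0 IMPLIES 0) XOR 0) XOR ((0 OR 0) OR 1)) -> 0
  row 2 [00010]: (((0 IMPLIES 0) XOR 0) XOR ((0 OR 0) OR 0)) -> 1
  row 3 [00011]: (((0 IMPLIES 0) XOR 0) XOR ((0 OR 0) OR 1)) -> 0
  row 4 [00100]: (((0 IMPLIES 0) XOR 0) XOR ((0 OR 0) OR 0)) -> 1
  row 5 [00101]: (((0 IMPLIES 0) XOR 0) XOR ((0 OR 0) OR 1)) -> 0
  row 6 [00110]: (((0 IMPLIES 0) XOR 0) XOR ((0 OR 0) OR 0)) -> 1
  row 7 [00111]: (((0 IMPLIES 0) XOR 0) XOR ((0 OR 0) OR 1)) -> 0
  row 8 [01000]: (((0 IMPLIES 1) XOR 1) XOR ((1 OR 1) OR 0)) -> 1
  row 9 [01001]: (((0 IMPLIES 1) XOR 1) XOR ((1 OR 1) OR 1)) -> 1
  row 10 [01010]: (((0 IMPLIES 1) XOR 1) XOR ((1 OR 1) OR 0)) -> 1
  row 11 [01011]: (((0 IMPLIES 1) XOR 1) XOR ((1 OR 1) OR 1)) -> 1
  row 12 [01100]: (((0 IMPLIES 1) XOR 1) XOR ((1 OR 1) OR 0)) -> 1
  row 13 [01101]: (((0 IMPLIES 1) XOR 1) XOR ((1 OR 1) OR 1)) -> 1
  row 14 [01110]: (((0 IMPLIES 1) XOR 1) XOR ((1 OR 1) OR 0)) -> 1
  row 15 [01111]: (((0 IMPLIES 1) XOR 1) XOR ((1 OR 1) OR 1)) -> 1
  row 16 [10000]: (((1 IMPLIES 0) XOR 0) XOR ((0 OR 0) OR 0)) -> 0
  row 17 [10001]: (((1 IMPLIES 0) XOR 0) XOR ((0 OR 0) OR 1)) -> 1
  row 18 [10010]: (((1 IMPLIES 0) XOR 0) XOR ((0 OR 0) OR 0)) -> 0
  row 19 [10011]: (((1 IMPLIES 0) XOR 0) XOR ((0 OR 0) OR 1)) -> 1
  row 20 [10100]: (((1 IMPLIES 0) XOR 0) XOR ((0 OR 0) OR 0)) -> 0
  row 21 [10101]: (((1 IMPLIES 0) XOR 0) XOR ((0 OR 0) OR 1)) -> 1
  row 22 [10110]: (((1 IMPLIES 0) XOR 0) XOR ((0 OR 0) OR 0)) -> 0
  row 23 [10111]: (((1 IMPLIES 0) XOR 0) XOR ((0 OR 0) OR 1)) -> 1
  row 24 [11000]: (((1 IMPLIES 1) XOR 1) XOR ((1 OR 1) OR 0)) -> 1
  row 25 [11001]: (((1 IMPLIES 1) XOR 1) XOR ((1 OR 1) OR 1)) -> 1
  row 26 [11010]: (((1 IMPLIES 1) XOR 1) XOR ((1 OR 1) OR 0)) -> 1
  row 27 [11011]: (((1 IMPLIES 1) XOR 1) XOR ((1 OR 1) OR 1)) -> 1
  row 28 [11100]: (((1 IMPLIES 1) XOR 1) XOR ((1 OR 1) OR 0)) -> 1
  row 29 [11101]: (((1 IMPLIES 1) XOR 1) XOR ((1 OR 1) OR 1)) -> 1
  row 30 [11110]: (((1 IMPLIES 1) XOR 1) XOR ((1 OR 1) OR 0)) -> 1
  row 31 [11111]: (((1 IMPLIES 1) XOR 1) XOR ((1 OR 1) OR 1)) -> 1
Full result column, 4 rows per line (a,b,c fixed per line; d,e runs 00..11 left to right):
  rows 0-3 [a,b,c=000]: 1010  = hex A
  rows 4-7 [a,b,c=001]: 1010  = hex A
  rows 8-11 [a,b,c=010]: 1111  = hex F
  rows 12-15 [a,b,c=011]: 1111  = hex F
  rows 16-19 [a,b,c=100]: 0101  = hex 5
  rows 20-23 [a,b,c=101]: 0101  = hex 5
  rows 24-27 [a,b,c=110]: 1111  = hex F
  rows 28-31 [a,b,c=111]: 1111  = hex F
Output column (row 0 .. row 31) = 10101010111111110101010111111111
Output column grouped in 4s = 1010 1010 1111 1111 0101 0101 1111 1111 = 0xAAFF55FF
Convert to decimal digit by digit (value = value*16 + digit):
  A -> 10
  10*16 + 10 (A) = 170
  170*16 + 15 (F) = 2735
  2735*16 + 15 (F) = 43775
  43775*16 + 5 = 700405
  700405*16 + 5 = 11206485
  11206485*16 + 15 (F) = 179303775
  179303775*16 + 15 (F) = 2868860415
Decimal = 2868860415

2868860415


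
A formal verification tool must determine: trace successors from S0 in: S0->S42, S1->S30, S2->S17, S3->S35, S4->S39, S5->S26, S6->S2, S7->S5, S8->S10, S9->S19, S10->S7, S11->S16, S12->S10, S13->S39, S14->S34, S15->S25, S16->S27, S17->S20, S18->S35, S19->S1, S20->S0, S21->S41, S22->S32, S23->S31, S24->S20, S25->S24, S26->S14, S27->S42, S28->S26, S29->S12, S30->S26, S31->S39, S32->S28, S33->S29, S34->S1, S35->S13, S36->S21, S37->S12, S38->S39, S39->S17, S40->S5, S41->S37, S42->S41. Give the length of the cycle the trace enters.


Trace from S0 until a state repeats:
  S0 -> S42 -> S41 -> S37 -> S12 -> S10 -> S7 -> S5 -> S26 -> S14 -> S34 -> S1 -> S30 -> S26
S26 first seen at step 8, revisited at step 13.
Cycle length = 13 - 8 = 5

5


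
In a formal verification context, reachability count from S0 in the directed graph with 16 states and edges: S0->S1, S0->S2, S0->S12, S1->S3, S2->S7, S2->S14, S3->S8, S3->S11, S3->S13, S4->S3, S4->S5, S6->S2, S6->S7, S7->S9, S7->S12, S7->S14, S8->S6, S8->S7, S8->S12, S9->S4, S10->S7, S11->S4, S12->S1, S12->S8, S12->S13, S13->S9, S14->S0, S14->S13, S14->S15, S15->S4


BFS from S0:
  layer 0: {S0}
  layer 1: {S1, S2, S12}
  layer 2: {S3, S7, S8, S13, S14}
  layer 3: {S6, S9, S11, S15}
  layer 4: {S4}
  layer 5: {S5}
Reachable set: {S0, S1, S2, S3, S4, S5, S6, S7, S8, S9, S11, S12, S13, S14, S15}
Count = 15

15


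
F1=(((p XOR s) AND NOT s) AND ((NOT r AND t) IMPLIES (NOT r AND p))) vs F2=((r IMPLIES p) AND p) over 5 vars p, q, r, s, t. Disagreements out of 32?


F1 = (((p XOR s) AND NOT s) AND ((NOT r AND t) IMPLIES (NOT r AND p)))
F2 = ((r IMPLIES p) AND p)
Evaluate both on each of 32 rows (bits = p,q,r,s,t):
  row 0 [00000]: F1=0 F2=0 -> 0
  row 1 [00001]: F1=0 F2=0 -> 0
  row 2 [00010]: F1=0 F2=0 -> 0
  row 3 [00011]: F1=0 F2=0 -> 0
  row 4 [00100]: F1=0 F2=0 -> 0
  row 5 [00101]: F1=0 F2=0 -> 0
  row 6 [00110]: F1=0 F2=0 -> 0
  row 7 [00111]: F1=0 F2=0 -> 0
  row 8 [01000]: F1=0 F2=0 -> 0
  row 9 [01001]: F1=0 F2=0 -> 0
  row 10 [01010]: F1=0 F2=0 -> 0
  row 11 [01011]: F1=0 F2=0 -> 0
  row 12 [01100]: F1=0 F2=0 -> 0
  row 13 [01101]: F1=0 F2=0 -> 0
  row 14 [01110]: F1=0 F2=0 -> 0
  row 15 [01111]: F1=0 F2=0 -> 0
  row 16 [10000]: F1=1 F2=1 -> 0
  row 17 [10001]: F1=1 F2=1 -> 0
  row 18 [10010]: F1=0 F2=1 (differ) -> 1
  row 19 [10011]: F1=0 F2=1 (differ) -> 1
  row 20 [10100]: F1=1 F2=1 -> 0
  row 21 [10101]: F1=1 F2=1 -> 0
  row 22 [10110]: F1=0 F2=1 (differ) -> 1
  row 23 [10111]: F1=0 F2=1 (differ) -> 1
  row 24 [11000]: F1=1 F2=1 -> 0
  row 25 [11001]: F1=1 F2=1 -> 0
  row 26 [11010]: F1=0 F2=1 (differ) -> 1
  row 27 [11011]: F1=0 F2=1 (differ) -> 1
  row 28 [11100]: F1=1 F2=1 -> 0
  row 29 [11101]: F1=1 F2=1 -> 0
  row 30 [11110]: F1=0 F2=1 (differ) -> 1
  row 31 [11111]: F1=0 F2=1 (differ) -> 1
Full result column, 8 rows per line (p,q fixed per line; r,s,t runs 000..111 left to right):
  rows 0-7 [p,q=00]: 00000000  (ones: 0)
  rows 8-15 [p,q=01]: 00000000  (ones: 0)
  rows 16-23 [p,q=10]: 00110011  (ones: 4)
  rows 24-31 [p,q=11]: 00110011  (ones: 4)
Disagreements = 0+0+4+4 = 8

8


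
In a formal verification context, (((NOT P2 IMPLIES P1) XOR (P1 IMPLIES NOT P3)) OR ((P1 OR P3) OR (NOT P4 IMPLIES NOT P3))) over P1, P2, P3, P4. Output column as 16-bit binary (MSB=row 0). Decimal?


Formula: (((NOT P2 IMPLIES P1) XOR (P1 IMPLIES NOT P3)) OR ((P1 OR P3) OR (NOT P4 IMPLIES NOT P3))) over P1, P2, P3, P4 (16 rows)
Evaluate each row (bits = P1,P2,P3,P4, MSB first):
  row 0 [0000]: (((NOT 0 IMPLIES 0) XOR (0 IMPLIES NOT 0)) OR ((0 OR 0) OR (NOT 0 IMPLIES NOT 0))) -> 1
  row 1 [0001]: (((NOT 0 IMPLIES 0) XOR (0 IMPLIES NOT 0)) OR ((0 OR 0) OR (NOT 1 IMPLIES NOT 0))) -> 1
  row 2 [0010]: (((NOT 0 IMPLIES 0) XOR (0 IMPLIES NOT 1)) OR ((0 OR 1) OR (NOT 0 IMPLIES NOT 1))) -> 1
  row 3 [0011]: (((NOT 0 IMPLIES 0) XOR (0 IMPLIES NOT 1)) OR ((0 OR 1) OR (NOT 1 IMPLIES NOT 1))) -> 1
  row 4 [0100]: (((NOT 1 IMPLIES 0) XOR (0 IMPLIES NOT 0)) OR ((0 OR 0) OR (NOT 0 IMPLIES NOT 0))) -> 1
  row 5 [0101]: (((NOT 1 IMPLIES 0) XOR (0 IMPLIES NOT 0)) OR ((0 OR 0) OR (NOT 1 IMPLIES NOT 0))) -> 1
  row 6 [0110]: (((NOT 1 IMPLIES 0) XOR (0 IMPLIES NOT 1)) OR ((0 OR 1) OR (NOT 0 IMPLIES NOT 1))) -> 1
  row 7 [0111]: (((NOT 1 IMPLIES 0) XOR (0 IMPLIES NOT 1)) OR ((0 OR 1) OR (NOT 1 IMPLIES NOT 1))) -> 1
  row 8 [1000]: (((NOT 0 IMPLIES 1) XOR (1 IMPLIES NOT 0)) OR ((1 OR 0) OR (NOT 0 IMPLIES NOT 0))) -> 1
  row 9 [1001]: (((NOT 0 IMPLIES 1) XOR (1 IMPLIES NOT 0)) OR ((1 OR 0) OR (NOT 1 IMPLIES NOT 0))) -> 1
  row 10 [1010]: (((NOT 0 IMPLIES 1) XOR (1 IMPLIES NOT 1)) OR ((1 OR 1) OR (NOT 0 IMPLIES NOT 1))) -> 1
  row 11 [1011]: (((NOT 0 IMPLIES 1) XOR (1 IMPLIES NOT 1)) OR ((1 OR 1) OR (NOT 1 IMPLIES NOT 1))) -> 1
  row 12 [1100]: (((NOT 1 IMPLIES 1) XOR (1 IMPLIES NOT 0)) OR ((1 OR 0) OR (NOT 0 IMPLIES NOT 0))) -> 1
  row 13 [1101]: (((NOT 1 IMPLIES 1) XOR (1 IMPLIES NOT 0)) OR ((1 OR 0) OR (NOT 1 IMPLIES NOT 0))) -> 1
  row 14 [1110]: (((NOT 1 IMPLIES 1) XOR (1 IMPLIES NOT 1)) OR ((1 OR 1) OR (NOT 0 IMPLIES NOT 1))) -> 1
  row 15 [1111]: (((NOT 1 IMPLIES 1) XOR (1 IMPLIES NOT 1)) OR ((1 OR 1) OR (NOT 1 IMPLIES NOT 1))) -> 1
Full result column, 4 rows per line (P1,P2 fixed per line; P3,P4 runs 00..11 left to right):
  rows 0-3 [P1,P2=00]: 1111  = hex F
  rows 4-7 [P1,P2=01]: 1111  = hex F
  rows 8-11 [P1,P2=10]: 1111  = hex F
  rows 12-15 [P1,P2=11]: 1111  = hex F
Output column (row 0 .. row 15) = 1111111111111111
Output column grouped in 4s = 1111 1111 1111 1111 = 0xFFFF
Convert to decimal digit by digit (value = value*16 + digit):
  F -> 15
  15*16 + 15 (F) = 255
  255*16 + 15 (F) = 4095
  4095*16 + 15 (F) = 65535
Decimal = 65535

65535


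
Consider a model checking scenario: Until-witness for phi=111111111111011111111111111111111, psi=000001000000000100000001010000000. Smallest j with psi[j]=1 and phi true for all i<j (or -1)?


(phi U psi) at 0: need smallest j with psi[j]=1 and phi[i]=1 for all i in [0,j).
Scan from step 0:
  step 0: phi=1, psi=0 -> continue
  step 1: phi=1, psi=0 -> continue
  step 2: phi=1, psi=0 -> continue
  step 3: phi=1, psi=0 -> continue
  step 5: psi=1 and phi held for [0,5) -> witness found
Witness step = 5

5


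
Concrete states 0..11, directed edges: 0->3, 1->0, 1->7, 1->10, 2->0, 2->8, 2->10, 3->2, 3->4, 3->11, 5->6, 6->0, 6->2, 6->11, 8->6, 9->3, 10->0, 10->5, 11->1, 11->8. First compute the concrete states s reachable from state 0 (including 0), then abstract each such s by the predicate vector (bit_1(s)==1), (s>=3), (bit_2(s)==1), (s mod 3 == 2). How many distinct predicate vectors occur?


BFS from 0:
Concrete reachable: {0, 1, 2, 3, 4, 5, 6, 7, 8, 10, 11}
Abstract via predicates (bit_1(s)==1), (s>=3), (bit_2(s)==1), (s mod 3 == 2):
  (0,0,0,0) <- {0, 1}
  (0,1,0,1) <- {8}
  (0,1,1,0) <- {4}
  (0,1,1,1) <- {5}
  (1,0,0,1) <- {2}
  (1,1,0,0) <- {3, 10}
  (1,1,0,1) <- {11}
  (1,1,1,0) <- {6, 7}
Distinct abstract states = 8

8


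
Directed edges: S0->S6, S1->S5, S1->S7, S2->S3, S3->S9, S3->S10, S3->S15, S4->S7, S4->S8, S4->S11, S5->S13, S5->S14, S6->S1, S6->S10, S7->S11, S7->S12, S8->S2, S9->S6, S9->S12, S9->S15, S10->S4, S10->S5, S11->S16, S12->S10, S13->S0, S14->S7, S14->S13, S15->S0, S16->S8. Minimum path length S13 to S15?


BFS layer-by-layer from S13:
  dist 0: {S13}
  dist 1: {S0}
  dist 2: {S6}
  dist 3: {S1, S10}
  dist 4: {S4, S5, S7}
  dist 5: {S8, S11, S12, S14}
  dist 6: {S2, S16}
  dist 7: {S3}
  dist 8: {S9, S15}
  -> S15 reached at distance 8
Shortest path length = 8

8


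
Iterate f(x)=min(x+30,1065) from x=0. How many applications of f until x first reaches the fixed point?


Step 1: x=0, cap=1065, increment=30
Step 2: x grows by 30 each step until capped at 1065; fixed point is x=1065
Step 3: iterations = ceil(1065/30) = 36

36


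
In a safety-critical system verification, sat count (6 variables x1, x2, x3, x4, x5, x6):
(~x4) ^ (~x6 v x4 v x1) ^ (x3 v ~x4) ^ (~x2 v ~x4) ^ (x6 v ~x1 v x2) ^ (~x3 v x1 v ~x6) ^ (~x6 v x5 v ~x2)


CNF with 7 clauses over 6 vars (64 assignments).
An assignment satisfies CNF iff every clause has >=1 true literal.
Check each row (bits = x1,x2,x3,x4,x5,x6; clause T/F shown):
  row 0 [000000]: clauses=TTTTTTT -> 1
  row 1 [000001]: clauses=TFTTTTT -> 0
  row 2 [000010]: clauses=TTTTTTT -> 1
  row 3 [000011]: clauses=TFTTTTT -> 0
  row 4 [000100]: clauses=FTFTTTT -> 0
  (every remaining row is evaluated the same way; all 64 results are listed next)
Full result column, 8 rows per line (x1,x2,x3 fixed per line; x4,x5,x6 runs 000..111 left to right):
  rows 0-7 [x1,x2,x3=000]: 10100000  (ones: 2)
  rows 8-15 [x1,x2,x3=001]: 10100000  (ones: 2)
  rows 16-23 [x1,x2,x3=010]: 10100000  (ones: 2)
  rows 24-31 [x1,x2,x3=011]: 10100000  (ones: 2)
  rows 32-39 [x1,x2,x3=100]: 01010000  (ones: 2)
  rows 40-47 [x1,x2,x3=101]: 01010000  (ones: 2)
  rows 48-55 [x1,x2,x3=110]: 10110000  (ones: 3)
  rows 56-63 [x1,x2,x3=111]: 10110000  (ones: 3)
Satisfying assignments = 2+2+2+2+2+2+3+3 = 18

18


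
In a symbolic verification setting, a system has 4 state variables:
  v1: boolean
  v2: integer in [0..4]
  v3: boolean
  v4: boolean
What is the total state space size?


State space = product of domain sizes of all variables.
Domain sizes:
  v1 (boolean): 2
  v2 (integer in [0..4]): 5
  v3 (boolean): 2
  v4 (boolean): 2
Product = 2 * 5 * 2 * 2 = 40

40


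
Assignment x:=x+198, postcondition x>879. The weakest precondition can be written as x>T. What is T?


Formula: wp(x:=E, P) = P[E/x] (substitute E for x in postcondition)
Step 1: Postcondition: x>879
Step 2: Substitute x+198 for x: x+198>879
Step 3: Solve for x: x > 879-198 = 681

681


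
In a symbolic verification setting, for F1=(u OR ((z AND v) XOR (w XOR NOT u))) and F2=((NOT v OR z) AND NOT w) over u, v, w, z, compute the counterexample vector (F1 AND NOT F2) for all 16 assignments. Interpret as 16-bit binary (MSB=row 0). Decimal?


F1 = (u OR ((z AND v) XOR (w XOR NOT u)))
F2 = ((NOT v OR z) AND NOT w)
Counterexample to F1=>F2 is where F1=1 and F2=0.
Evaluate each row (bits = u,v,w,z, MSB first):
  row 0 [0000]: F1=1 F2=1 -> F1&~F2 -> 0
  row 1 [0001]: F1=1 F2=1 -> F1&~F2 -> 0
  row 2 [0010]: F1=0 F2=0 -> F1&~F2 -> 0
  row 3 [0011]: F1=0 F2=0 -> F1&~F2 -> 0
  row 4 [0100]: F1=1 F2=0 -> F1&~F2 -> 1
  row 5 [0101]: F1=0 F2=1 -> F1&~F2 -> 0
  row 6 [0110]: F1=0 F2=0 -> F1&~F2 -> 0
  row 7 [0111]: F1=1 F2=0 -> F1&~F2 -> 1
  row 8 [1000]: F1=1 F2=1 -> F1&~F2 -> 0
  row 9 [1001]: F1=1 F2=1 -> F1&~F2 -> 0
  row 10 [1010]: F1=1 F2=0 -> F1&~F2 -> 1
  row 11 [1011]: F1=1 F2=0 -> F1&~F2 -> 1
  row 12 [1100]: F1=1 F2=0 -> F1&~F2 -> 1
  row 13 [1101]: F1=1 F2=1 -> F1&~F2 -> 0
  row 14 [1110]: F1=1 F2=0 -> F1&~F2 -> 1
  row 15 [1111]: F1=1 F2=0 -> F1&~F2 -> 1
Full result column, 4 rows per line (u,v fixed per line; w,z runs 00..11 left to right):
  rows 0-3 [u,v=00]: 0000  = hex 0
  rows 4-7 [u,v=01]: 1001  = hex 9
  rows 8-11 [u,v=10]: 0011  = hex 3
  rows 12-15 [u,v=11]: 1011  = hex B
Counterexample vector (row 0 .. row 15) = 0000100100111011
Output column grouped in 4s = 0000 1001 0011 1011 = 0x093B
Convert to decimal digit by digit (value = value*16 + digit):
  0 -> 0
  0*16 + 9 = 9
  9*16 + 3 = 147
  147*16 + 11 (B) = 2363
Decimal = 2363

2363


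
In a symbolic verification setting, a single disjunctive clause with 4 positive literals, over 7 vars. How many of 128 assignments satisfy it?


Step 1: Total=2^7=128
Step 2: Unsat when all 4 false: 2^3=8
Step 3: Sat=128-8=120

120


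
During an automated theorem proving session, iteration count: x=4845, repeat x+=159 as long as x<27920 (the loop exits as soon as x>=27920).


Step 1: x goes from 4845 toward 27920 by 159; the body runs while x<27920, so iterations = ceil((bound-start)/step)
Step 2: Distance=23075
Step 3: ceil(23075/159)=146

146


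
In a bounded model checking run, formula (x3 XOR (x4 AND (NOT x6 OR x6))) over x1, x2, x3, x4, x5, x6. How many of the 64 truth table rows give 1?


Formula: (x3 XOR (x4 AND (NOT x6 OR x6))) over 6 vars (64 rows)
Evaluate each row (x1, x2, x3, x4, x5, x6 as bits, MSB first):
  row 0 [000000]: (0 XOR (0 AND (NOT 0 OR 0))) -> 0
  row 1 [000001]: (0 XOR (0 AND (NOT 1 OR 1))) -> 0
  row 2 [000010]: (0 XOR (0 AND (NOT 0 OR 0))) -> 0
  row 3 [000011]: (0 XOR (0 AND (NOT 1 OR 1))) -> 0
  row 4 [000100]: (0 XOR (1 AND (NOT 0 OR 0))) -> 1
  (every remaining row is evaluated the same way; all 64 results are listed next)
Full result column, 8 rows per line (x1,x2,x3 fixed per line; x4,x5,x6 runs 000..111 left to right):
  rows 0-7 [x1,x2,x3=000]: 00001111  (ones: 4)
  rows 8-15 [x1,x2,x3=001]: 11110000  (ones: 4)
  rows 16-23 [x1,x2,x3=010]: 00001111  (ones: 4)
  rows 24-31 [x1,x2,x3=011]: 11110000  (ones: 4)
  rows 32-39 [x1,x2,x3=100]: 00001111  (ones: 4)
  rows 40-47 [x1,x2,x3=101]: 11110000  (ones: 4)
  rows 48-55 [x1,x2,x3=110]: 00001111  (ones: 4)
  rows 56-63 [x1,x2,x3=111]: 11110000  (ones: 4)
Count of 1-rows = 4+4+4+4+4+4+4+4 = 32

32


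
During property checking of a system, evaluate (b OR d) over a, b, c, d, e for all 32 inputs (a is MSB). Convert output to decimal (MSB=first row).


Formula: (b OR d) over a, b, c, d, e (32 rows)
Evaluate each row (bits = a,b,c,d,e, MSB first):
  row 0 [00000]: (0 OR 0) -> 0
  row 1 [00001]: (0 OR 0) -> 0
  row 2 [00010]: (0 OR 1) -> 1
  row 3 [00011]: (0 OR 1) -> 1
  row 4 [00100]: (0 OR 0) -> 0
  row 5 [00101]: (0 OR 0) -> 0
  row 6 [00110]: (0 OR 1) -> 1
  row 7 [00111]: (0 OR 1) -> 1
  row 8 [01000]: (1 OR 0) -> 1
  row 9 [01001]: (1 OR 0) -> 1
  row 10 [01010]: (1 OR 1) -> 1
  row 11 [01011]: (1 OR 1) -> 1
  row 12 [01100]: (1 OR 0) -> 1
  row 13 [01101]: (1 OR 0) -> 1
  row 14 [01110]: (1 OR 1) -> 1
  row 15 [01111]: (1 OR 1) -> 1
  row 16 [10000]: (0 OR 0) -> 0
  row 17 [10001]: (0 OR 0) -> 0
  row 18 [10010]: (0 OR 1) -> 1
  row 19 [10011]: (0 OR 1) -> 1
  row 20 [10100]: (0 OR 0) -> 0
  row 21 [10101]: (0 OR 0) -> 0
  row 22 [10110]: (0 OR 1) -> 1
  row 23 [10111]: (0 OR 1) -> 1
  row 24 [11000]: (1 OR 0) -> 1
  row 25 [11001]: (1 OR 0) -> 1
  row 26 [11010]: (1 OR 1) -> 1
  row 27 [11011]: (1 OR 1) -> 1
  row 28 [11100]: (1 OR 0) -> 1
  row 29 [11101]: (1 OR 0) -> 1
  row 30 [11110]: (1 OR 1) -> 1
  row 31 [11111]: (1 OR 1) -> 1
Full result column, 4 rows per line (a,b,c fixed per line; d,e runs 00..11 left to right):
  rows 0-3 [a,b,c=000]: 0011  = hex 3
  rows 4-7 [a,b,c=001]: 0011  = hex 3
  rows 8-11 [a,b,c=010]: 1111  = hex F
  rows 12-15 [a,b,c=011]: 1111  = hex F
  rows 16-19 [a,b,c=100]: 0011  = hex 3
  rows 20-23 [a,b,c=101]: 0011  = hex 3
  rows 24-27 [a,b,c=110]: 1111  = hex F
  rows 28-31 [a,b,c=111]: 1111  = hex F
Output column (row 0 .. row 31) = 00110011111111110011001111111111
Output column grouped in 4s = 0011 0011 1111 1111 0011 0011 1111 1111 = 0x33FF33FF
Convert to decimal digit by digit (value = value*16 + digit):
  3 -> 3
  3*16 + 3 = 51
  51*16 + 15 (F) = 831
  831*16 + 15 (F) = 13311
  13311*16 + 3 = 212979
  212979*16 + 3 = 3407667
  3407667*16 + 15 (F) = 54522687
  54522687*16 + 15 (F) = 872363007
Decimal = 872363007

872363007


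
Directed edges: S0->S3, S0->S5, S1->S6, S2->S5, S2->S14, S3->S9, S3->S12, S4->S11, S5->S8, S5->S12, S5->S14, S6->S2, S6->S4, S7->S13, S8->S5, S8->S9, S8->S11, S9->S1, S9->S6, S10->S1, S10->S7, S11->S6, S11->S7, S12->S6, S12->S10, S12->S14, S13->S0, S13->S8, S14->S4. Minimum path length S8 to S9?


BFS layer-by-layer from S8:
  dist 0: {S8}
  dist 1: {S5, S9, S11}
  -> S9 reached at distance 1
Shortest path length = 1

1


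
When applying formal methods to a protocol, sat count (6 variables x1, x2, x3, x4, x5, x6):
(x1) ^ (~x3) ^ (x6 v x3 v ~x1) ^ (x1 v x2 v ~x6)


CNF with 4 clauses over 6 vars (64 assignments).
An assignment satisfies CNF iff every clause has >=1 true literal.
Check each row (bits = x1,x2,x3,x4,x5,x6; clause T/F shown):
  row 0 [000000]: clauses=FTTT -> 0
  row 1 [000001]: clauses=FTTF -> 0
  row 2 [000010]: clauses=FTTT -> 0
  row 3 [000011]: clauses=FTTF -> 0
  row 4 [000100]: clauses=FTTT -> 0
  (every remaining row is evaluated the same way; all 64 results are listed next)
Full result column, 8 rows per line (x1,x2,x3 fixed per line; x4,x5,x6 runs 000..111 left to right):
  rows 0-7 [x1,x2,x3=000]: 00000000  (ones: 0)
  rows 8-15 [x1,x2,x3=001]: 00000000  (ones: 0)
  rows 16-23 [x1,x2,x3=010]: 00000000  (ones: 0)
  rows 24-31 [x1,x2,x3=011]: 00000000  (ones: 0)
  rows 32-39 [x1,x2,x3=100]: 01010101  (ones: 4)
  rows 40-47 [x1,x2,x3=101]: 00000000  (ones: 0)
  rows 48-55 [x1,x2,x3=110]: 01010101  (ones: 4)
  rows 56-63 [x1,x2,x3=111]: 00000000  (ones: 0)
Satisfying assignments = 0+0+0+0+4+0+4+0 = 8

8


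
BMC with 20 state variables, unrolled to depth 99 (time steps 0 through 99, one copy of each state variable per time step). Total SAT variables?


BMC unrolls to depth k, creating one copy of each state var for steps 0..k.
Step count = 99 + 1 = 100 (steps 0 through 99)
Vars per step = 20
Total = 20 * 100 = 2000

2000


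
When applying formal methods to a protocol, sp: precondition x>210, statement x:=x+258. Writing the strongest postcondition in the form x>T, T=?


Formula: sp(P, x:=E) = exists old_x. (x = E[old_x/x]) AND P[old_x/x] (old_x is the value of x before the assignment; eliminate old_x by solving x = E[old_x/x] for old_x)
Step 1: Precondition P: x>210, i.e. old_x > 210
Step 2: Assignment gives x = old_x + 258, so old_x = x - 258
Step 3: Substitute into P: x - 258 > 210
Step 4: Simplify: x > 210+258 = 468

468


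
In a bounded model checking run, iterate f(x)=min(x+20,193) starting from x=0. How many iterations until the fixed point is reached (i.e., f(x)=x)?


Step 1: x=0, cap=193, increment=20
Step 2: x grows by 20 each step until capped at 193; fixed point is x=193
Step 3: iterations = ceil(193/20) = 10

10


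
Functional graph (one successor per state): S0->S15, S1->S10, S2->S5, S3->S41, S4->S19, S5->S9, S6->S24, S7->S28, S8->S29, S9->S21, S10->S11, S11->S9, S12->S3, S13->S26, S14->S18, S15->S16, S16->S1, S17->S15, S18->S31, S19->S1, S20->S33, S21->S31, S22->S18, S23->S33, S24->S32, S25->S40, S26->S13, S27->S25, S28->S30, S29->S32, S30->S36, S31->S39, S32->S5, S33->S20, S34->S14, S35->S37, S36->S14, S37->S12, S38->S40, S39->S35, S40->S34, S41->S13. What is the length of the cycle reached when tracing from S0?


Trace from S0 until a state repeats:
  S0 -> S15 -> S16 -> S1 -> S10 -> S11 -> S9 -> S21 -> S31 -> S39 -> S35 -> S37 -> S12 -> S3 -> S41 -> S13 -> S26 -> S13
S13 first seen at step 15, revisited at step 17.
Cycle length = 17 - 15 = 2

2


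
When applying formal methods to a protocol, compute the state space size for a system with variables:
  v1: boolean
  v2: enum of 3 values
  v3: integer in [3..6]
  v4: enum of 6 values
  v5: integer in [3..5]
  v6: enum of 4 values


State space = product of domain sizes of all variables.
Domain sizes:
  v1 (boolean): 2
  v2 (enum of 3 values): 3
  v3 (integer in [3..6]): 4
  v4 (enum of 6 values): 6
  v5 (integer in [3..5]): 3
  v6 (enum of 4 values): 4
Product = 2 * 3 * 4 * 6 * 3 * 4 = 1728

1728


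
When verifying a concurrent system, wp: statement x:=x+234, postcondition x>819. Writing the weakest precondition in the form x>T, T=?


Formula: wp(x:=E, P) = P[E/x] (substitute E for x in postcondition)
Step 1: Postcondition: x>819
Step 2: Substitute x+234 for x: x+234>819
Step 3: Solve for x: x > 819-234 = 585

585


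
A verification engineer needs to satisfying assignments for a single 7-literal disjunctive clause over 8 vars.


Step 1: Total=2^8=256
Step 2: Unsat when all 7 false: 2^1=2
Step 3: Sat=256-2=254

254


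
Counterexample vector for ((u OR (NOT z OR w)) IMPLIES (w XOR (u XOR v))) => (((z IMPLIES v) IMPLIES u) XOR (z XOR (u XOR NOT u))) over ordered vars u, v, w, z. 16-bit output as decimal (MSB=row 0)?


F1 = ((u OR (NOT z OR w)) IMPLIES (w XOR (u XOR v)))
F2 = (((z IMPLIES v) IMPLIES u) XOR (z XOR (u XOR NOT u)))
Counterexample to F1=>F2 is where F1=1 and F2=0.
Evaluate each row (bits = u,v,w,z, MSB first):
  row 0 [0000]: F1=0 F2=1 -> F1&~F2 -> 0
  row 1 [0001]: F1=1 F2=1 -> F1&~F2 -> 0
  row 2 [0010]: F1=1 F2=1 -> F1&~F2 -> 0
  row 3 [0011]: F1=1 F2=1 -> F1&~F2 -> 0
  row 4 [0100]: F1=1 F2=1 -> F1&~F2 -> 0
  row 5 [0101]: F1=1 F2=0 -> F1&~F2 -> 1
  row 6 [0110]: F1=0 F2=1 -> F1&~F2 -> 0
  row 7 [0111]: F1=0 F2=0 -> F1&~F2 -> 0
  row 8 [1000]: F1=1 F2=0 -> F1&~F2 -> 1
  row 9 [1001]: F1=1 F2=1 -> F1&~F2 -> 0
  row 10 [1010]: F1=0 F2=0 -> F1&~F2 -> 0
  row 11 [1011]: F1=0 F2=1 -> F1&~F2 -> 0
  row 12 [1100]: F1=0 F2=0 -> F1&~F2 -> 0
  row 13 [1101]: F1=0 F2=1 -> F1&~F2 -> 0
  row 14 [1110]: F1=1 F2=0 -> F1&~F2 -> 1
  row 15 [1111]: F1=1 F2=1 -> F1&~F2 -> 0
Full result column, 4 rows per line (u,v fixed per line; w,z runs 00..11 left to right):
  rows 0-3 [u,v=00]: 0000  = hex 0
  rows 4-7 [u,v=01]: 0100  = hex 4
  rows 8-11 [u,v=10]: 1000  = hex 8
  rows 12-15 [u,v=11]: 0010  = hex 2
Counterexample vector (row 0 .. row 15) = 0000010010000010
Output column grouped in 4s = 0000 0100 1000 0010 = 0x0482
Convert to decimal digit by digit (value = value*16 + digit):
  0 -> 0
  0*16 + 4 = 4
  4*16 + 8 = 72
  72*16 + 2 = 1154
Decimal = 1154

1154


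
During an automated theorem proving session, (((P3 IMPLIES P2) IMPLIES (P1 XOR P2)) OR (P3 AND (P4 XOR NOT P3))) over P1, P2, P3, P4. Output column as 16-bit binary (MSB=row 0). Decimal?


Formula: (((P3 IMPLIES P2) IMPLIES (P1 XOR P2)) OR (P3 AND (P4 XOR NOT P3))) over P1, P2, P3, P4 (16 rows)
Evaluate each row (bits = P1,P2,P3,P4, MSB first):
  row 0 [0000]: (((0 IMPLIES 0) IMPLIES (0 XOR 0)) OR (0 AND (0 XOR NOT 0))) -> 0
  row 1 [0001]: (((0 IMPLIES 0) IMPLIES (0 XOR 0)) OR (0 AND (1 XOR NOT 0))) -> 0
  row 2 [0010]: (((1 IMPLIES 0) IMPLIES (0 XOR 0)) OR (1 AND (0 XOR NOT 1))) -> 1
  row 3 [0011]: (((1 IMPLIES 0) IMPLIES (0 XOR 0)) OR (1 AND (1 XOR NOT 1))) -> 1
  row 4 [0100]: (((0 IMPLIES 1) IMPLIES (0 XOR 1)) OR (0 AND (0 XOR NOT 0))) -> 1
  row 5 [0101]: (((0 IMPLIES 1) IMPLIES (0 XOR 1)) OR (0 AND (1 XOR NOT 0))) -> 1
  row 6 [0110]: (((1 IMPLIES 1) IMPLIES (0 XOR 1)) OR (1 AND (0 XOR NOT 1))) -> 1
  row 7 [0111]: (((1 IMPLIES 1) IMPLIES (0 XOR 1)) OR (1 AND (1 XOR NOT 1))) -> 1
  row 8 [1000]: (((0 IMPLIES 0) IMPLIES (1 XOR 0)) OR (0 AND (0 XOR NOT 0))) -> 1
  row 9 [1001]: (((0 IMPLIES 0) IMPLIES (1 XOR 0)) OR (0 AND (1 XOR NOT 0))) -> 1
  row 10 [1010]: (((1 IMPLIES 0) IMPLIES (1 XOR 0)) OR (1 AND (0 XOR NOT 1))) -> 1
  row 11 [1011]: (((1 IMPLIES 0) IMPLIES (1 XOR 0)) OR (1 AND (1 XOR NOT 1))) -> 1
  row 12 [1100]: (((0 IMPLIES 1) IMPLIES (1 XOR 1)) OR (0 AND (0 XOR NOT 0))) -> 0
  row 13 [1101]: (((0 IMPLIES 1) IMPLIES (1 XOR 1)) OR (0 AND (1 XOR NOT 0))) -> 0
  row 14 [1110]: (((1 IMPLIES 1) IMPLIES (1 XOR 1)) OR (1 AND (0 XOR NOT 1))) -> 0
  row 15 [1111]: (((1 IMPLIES 1) IMPLIES (1 XOR 1)) OR (1 AND (1 XOR NOT 1))) -> 1
Full result column, 4 rows per line (P1,P2 fixed per line; P3,P4 runs 00..11 left to right):
  rows 0-3 [P1,P2=00]: 0011  = hex 3
  rows 4-7 [P1,P2=01]: 1111  = hex F
  rows 8-11 [P1,P2=10]: 1111  = hex F
  rows 12-15 [P1,P2=11]: 0001  = hex 1
Output column (row 0 .. row 15) = 0011111111110001
Output column grouped in 4s = 0011 1111 1111 0001 = 0x3FF1
Convert to decimal digit by digit (value = value*16 + digit):
  3 -> 3
  3*16 + 15 (F) = 63
  63*16 + 15 (F) = 1023
  1023*16 + 1 = 16369
Decimal = 16369

16369


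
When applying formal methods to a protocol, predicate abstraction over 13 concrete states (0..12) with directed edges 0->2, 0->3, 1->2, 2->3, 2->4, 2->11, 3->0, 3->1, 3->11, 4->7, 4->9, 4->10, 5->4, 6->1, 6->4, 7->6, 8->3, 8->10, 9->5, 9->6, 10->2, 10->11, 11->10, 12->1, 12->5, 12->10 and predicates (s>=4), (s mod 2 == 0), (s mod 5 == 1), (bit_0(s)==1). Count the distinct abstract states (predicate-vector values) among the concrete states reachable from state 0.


BFS from 0:
Concrete reachable: {0, 1, 2, 3, 4, 5, 6, 7, 9, 10, 11}
Abstract via predicates (s>=4), (s mod 2 == 0), (s mod 5 == 1), (bit_0(s)==1):
  (0,0,0,1) <- {3}
  (0,0,1,1) <- {1}
  (0,1,0,0) <- {0, 2}
  (1,0,0,1) <- {5, 7, 9}
  (1,0,1,1) <- {11}
  (1,1,0,0) <- {4, 10}
  (1,1,1,0) <- {6}
Distinct abstract states = 7

7


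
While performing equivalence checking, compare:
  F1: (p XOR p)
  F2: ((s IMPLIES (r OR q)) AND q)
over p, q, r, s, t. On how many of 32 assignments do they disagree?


F1 = (p XOR p)
F2 = ((s IMPLIES (r OR q)) AND q)
Evaluate both on each of 32 rows (bits = p,q,r,s,t):
  row 0 [00000]: F1=0 F2=0 -> 0
  row 1 [00001]: F1=0 F2=0 -> 0
  row 2 [00010]: F1=0 F2=0 -> 0
  row 3 [00011]: F1=0 F2=0 -> 0
  row 4 [00100]: F1=0 F2=0 -> 0
  row 5 [00101]: F1=0 F2=0 -> 0
  row 6 [00110]: F1=0 F2=0 -> 0
  row 7 [00111]: F1=0 F2=0 -> 0
  row 8 [01000]: F1=0 F2=1 (differ) -> 1
  row 9 [01001]: F1=0 F2=1 (differ) -> 1
  row 10 [01010]: F1=0 F2=1 (differ) -> 1
  row 11 [01011]: F1=0 F2=1 (differ) -> 1
  row 12 [01100]: F1=0 F2=1 (differ) -> 1
  row 13 [01101]: F1=0 F2=1 (differ) -> 1
  row 14 [01110]: F1=0 F2=1 (differ) -> 1
  row 15 [01111]: F1=0 F2=1 (differ) -> 1
  row 16 [10000]: F1=0 F2=0 -> 0
  row 17 [10001]: F1=0 F2=0 -> 0
  row 18 [10010]: F1=0 F2=0 -> 0
  row 19 [10011]: F1=0 F2=0 -> 0
  row 20 [10100]: F1=0 F2=0 -> 0
  row 21 [10101]: F1=0 F2=0 -> 0
  row 22 [10110]: F1=0 F2=0 -> 0
  row 23 [10111]: F1=0 F2=0 -> 0
  row 24 [11000]: F1=0 F2=1 (differ) -> 1
  row 25 [11001]: F1=0 F2=1 (differ) -> 1
  row 26 [11010]: F1=0 F2=1 (differ) -> 1
  row 27 [11011]: F1=0 F2=1 (differ) -> 1
  row 28 [11100]: F1=0 F2=1 (differ) -> 1
  row 29 [11101]: F1=0 F2=1 (differ) -> 1
  row 30 [11110]: F1=0 F2=1 (differ) -> 1
  row 31 [11111]: F1=0 F2=1 (differ) -> 1
Full result column, 8 rows per line (p,q fixed per line; r,s,t runs 000..111 left to right):
  rows 0-7 [p,q=00]: 00000000  (ones: 0)
  rows 8-15 [p,q=01]: 11111111  (ones: 8)
  rows 16-23 [p,q=10]: 00000000  (ones: 0)
  rows 24-31 [p,q=11]: 11111111  (ones: 8)
Disagreements = 0+8+0+8 = 16

16


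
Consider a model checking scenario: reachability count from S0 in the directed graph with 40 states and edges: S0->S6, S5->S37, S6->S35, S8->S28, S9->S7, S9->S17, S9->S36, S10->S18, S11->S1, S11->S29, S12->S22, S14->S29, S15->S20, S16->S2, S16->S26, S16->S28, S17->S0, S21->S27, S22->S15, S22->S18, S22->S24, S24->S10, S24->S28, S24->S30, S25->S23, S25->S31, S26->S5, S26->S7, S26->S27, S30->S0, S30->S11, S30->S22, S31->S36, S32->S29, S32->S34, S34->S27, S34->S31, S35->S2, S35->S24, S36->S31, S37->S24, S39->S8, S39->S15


BFS from S0:
  layer 0: {S0}
  layer 1: {S6}
  layer 2: {S35}
  layer 3: {S2, S24}
  layer 4: {S10, S28, S30}
  layer 5: {S11, S18, S22}
  layer 6: {S1, S15, S29}
  layer 7: {S20}
Reachable set: {S0, S1, S2, S6, S10, S11, S15, S18, S20, S22, S24, S28, S29, S30, S35}
Count = 15

15


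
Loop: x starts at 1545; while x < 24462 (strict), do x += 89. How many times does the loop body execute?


Step 1: x goes from 1545 toward 24462 by 89; the body runs while x<24462, so iterations = ceil((bound-start)/step)
Step 2: Distance=22917
Step 3: ceil(22917/89)=258

258


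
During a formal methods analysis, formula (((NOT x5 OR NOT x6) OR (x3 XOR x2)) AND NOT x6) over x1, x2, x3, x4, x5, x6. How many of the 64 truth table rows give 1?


Formula: (((NOT x5 OR NOT x6) OR (x3 XOR x2)) AND NOT x6) over 6 vars (64 rows)
Evaluate each row (x1, x2, x3, x4, x5, x6 as bits, MSB first):
  row 0 [000000]: (((NOT 0 OR NOT 0) OR (0 XOR 0)) AND NOT 0) -> 1
  row 1 [000001]: (((NOT 0 OR NOT 1) OR (0 XOR 0)) AND NOT 1) -> 0
  row 2 [000010]: (((NOT 1 OR NOT 0) OR (0 XOR 0)) AND NOT 0) -> 1
  row 3 [000011]: (((NOT 1 OR NOT 1) OR (0 XOR 0)) AND NOT 1) -> 0
  row 4 [000100]: (((NOT 0 OR NOT 0) OR (0 XOR 0)) AND NOT 0) -> 1
  (every remaining row is evaluated the same way; all 64 results are listed next)
Full result column, 8 rows per line (x1,x2,x3 fixed per line; x4,x5,x6 runs 000..111 left to right):
  rows 0-7 [x1,x2,x3=000]: 10101010  (ones: 4)
  rows 8-15 [x1,x2,x3=001]: 10101010  (ones: 4)
  rows 16-23 [x1,x2,x3=010]: 10101010  (ones: 4)
  rows 24-31 [x1,x2,x3=011]: 10101010  (ones: 4)
  rows 32-39 [x1,x2,x3=100]: 10101010  (ones: 4)
  rows 40-47 [x1,x2,x3=101]: 10101010  (ones: 4)
  rows 48-55 [x1,x2,x3=110]: 10101010  (ones: 4)
  rows 56-63 [x1,x2,x3=111]: 10101010  (ones: 4)
Count of 1-rows = 4+4+4+4+4+4+4+4 = 32

32


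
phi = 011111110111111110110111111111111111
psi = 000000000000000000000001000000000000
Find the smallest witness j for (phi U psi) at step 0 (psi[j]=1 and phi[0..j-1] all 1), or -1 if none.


(phi U psi) at 0: need smallest j with psi[j]=1 and phi[i]=1 for all i in [0,j).
Scan from step 0:
  step 0: phi=0 -> phi-prefix broken from here
  step 23: psi=1 but phi already failed -> not a witness
  end of trace: no witness -> -1
Witness step = -1

-1


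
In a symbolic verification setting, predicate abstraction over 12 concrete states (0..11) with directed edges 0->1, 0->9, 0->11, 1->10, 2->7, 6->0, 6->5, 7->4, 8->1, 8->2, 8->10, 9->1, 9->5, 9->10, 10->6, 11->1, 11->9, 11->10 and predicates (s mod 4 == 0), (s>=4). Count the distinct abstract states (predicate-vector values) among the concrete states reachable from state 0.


BFS from 0:
Concrete reachable: {0, 1, 5, 6, 9, 10, 11}
Abstract via predicates (s mod 4 == 0), (s>=4):
  (0,0) <- {1}
  (0,1) <- {5, 6, 9, 10, 11}
  (1,0) <- {0}
Distinct abstract states = 3

3


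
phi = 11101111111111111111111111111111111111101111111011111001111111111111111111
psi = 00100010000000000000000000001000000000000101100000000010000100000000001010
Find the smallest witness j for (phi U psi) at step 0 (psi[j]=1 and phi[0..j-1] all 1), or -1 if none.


(phi U psi) at 0: need smallest j with psi[j]=1 and phi[i]=1 for all i in [0,j).
Scan from step 0:
  step 0: phi=1, psi=0 -> continue
  step 1: phi=1, psi=0 -> continue
  step 2: psi=1 and phi held for [0,2) -> witness found
Witness step = 2

2


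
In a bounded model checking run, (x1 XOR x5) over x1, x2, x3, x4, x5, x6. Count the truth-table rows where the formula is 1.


Formula: (x1 XOR x5) over 6 vars (64 rows)
Evaluate each row (x1, x2, x3, x4, x5, x6 as bits, MSB first):
  row 0 [000000]: (0 XOR 0) -> 0
  row 1 [000001]: (0 XOR 0) -> 0
  row 2 [000010]: (0 XOR 1) -> 1
  row 3 [000011]: (0 XOR 1) -> 1
  row 4 [000100]: (0 XOR 0) -> 0
  (every remaining row is evaluated the same way; all 64 results are listed next)
Full result column, 8 rows per line (x1,x2,x3 fixed per line; x4,x5,x6 runs 000..111 left to right):
  rows 0-7 [x1,x2,x3=000]: 00110011  (ones: 4)
  rows 8-15 [x1,x2,x3=001]: 00110011  (ones: 4)
  rows 16-23 [x1,x2,x3=010]: 00110011  (ones: 4)
  rows 24-31 [x1,x2,x3=011]: 00110011  (ones: 4)
  rows 32-39 [x1,x2,x3=100]: 11001100  (ones: 4)
  rows 40-47 [x1,x2,x3=101]: 11001100  (ones: 4)
  rows 48-55 [x1,x2,x3=110]: 11001100  (ones: 4)
  rows 56-63 [x1,x2,x3=111]: 11001100  (ones: 4)
Count of 1-rows = 4+4+4+4+4+4+4+4 = 32

32


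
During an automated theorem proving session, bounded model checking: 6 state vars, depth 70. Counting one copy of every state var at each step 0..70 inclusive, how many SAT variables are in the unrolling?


BMC unrolls to depth k, creating one copy of each state var for steps 0..k.
Step count = 70 + 1 = 71 (steps 0 through 70)
Vars per step = 6
Total = 6 * 71 = 426

426


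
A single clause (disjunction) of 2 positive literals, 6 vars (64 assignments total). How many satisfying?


Step 1: Total=2^6=64
Step 2: Unsat when all 2 false: 2^4=16
Step 3: Sat=64-16=48

48


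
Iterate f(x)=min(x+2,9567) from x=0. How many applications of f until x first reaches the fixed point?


Step 1: x=0, cap=9567, increment=2
Step 2: x grows by 2 each step until capped at 9567; fixed point is x=9567
Step 3: iterations = ceil(9567/2) = 4784

4784


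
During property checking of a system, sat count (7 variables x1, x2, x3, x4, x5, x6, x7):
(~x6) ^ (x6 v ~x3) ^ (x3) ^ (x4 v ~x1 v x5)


CNF with 4 clauses over 7 vars (128 assignments).
An assignment satisfies CNF iff every clause has >=1 true literal.
Check each row (bits = x1,x2,x3,x4,x5,x6,x7; clause T/F shown):
  row 0 [0000000]: clauses=TTFT -> 0
  row 1 [0000001]: clauses=TTFT -> 0
  row 2 [0000010]: clauses=FTFT -> 0
  row 3 [0000011]: clauses=FTFT -> 0
  row 4 [0000100]: clauses=TTFT -> 0
  (every remaining row is evaluated the same way; all 128 results are listed next)
Full result column, 8 rows per line (x1,x2,x3,x4 fixed per line; x5,x6,x7 runs 000..111 left to right):
  rows 0-7 [x1,x2,x3,x4=0000]: 00000000  (ones: 0)
  rows 8-15 [x1,x2,x3,x4=0001]: 00000000  (ones: 0)
  rows 16-23 [x1,x2,x3,x4=0010]: 00000000  (ones: 0)
  rows 24-31 [x1,x2,x3,x4=0011]: 00000000  (ones: 0)
  rows 32-39 [x1,x2,x3,x4=0100]: 00000000  (ones: 0)
  rows 40-47 [x1,x2,x3,x4=0101]: 00000000  (ones: 0)
  rows 48-55 [x1,x2,x3,x4=0110]: 00000000  (ones: 0)
  rows 56-63 [x1,x2,x3,x4=0111]: 00000000  (ones: 0)
  rows 64-71 [x1,x2,x3,x4=1000]: 00000000  (ones: 0)
  rows 72-79 [x1,x2,x3,x4=1001]: 00000000  (ones: 0)
  rows 80-87 [x1,x2,x3,x4=1010]: 00000000  (ones: 0)
  rows 88-95 [x1,x2,x3,x4=1011]: 00000000  (ones: 0)
  rows 96-103 [x1,x2,x3,x4=1100]: 00000000  (ones: 0)
  rows 104-111 [x1,x2,x3,x4=1101]: 00000000  (ones: 0)
  rows 112-119 [x1,x2,x3,x4=1110]: 00000000  (ones: 0)
  rows 120-127 [x1,x2,x3,x4=1111]: 00000000  (ones: 0)
Satisfying assignments = 0+0+0+0+0+0+0+0+0+0+0+0+0+0+0+0 = 0

0


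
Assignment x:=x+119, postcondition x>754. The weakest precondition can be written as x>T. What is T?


Formula: wp(x:=E, P) = P[E/x] (substitute E for x in postcondition)
Step 1: Postcondition: x>754
Step 2: Substitute x+119 for x: x+119>754
Step 3: Solve for x: x > 754-119 = 635

635


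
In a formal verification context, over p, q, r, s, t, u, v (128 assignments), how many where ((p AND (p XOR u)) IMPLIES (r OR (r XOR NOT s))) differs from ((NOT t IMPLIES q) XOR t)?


F1 = ((p AND (p XOR u)) IMPLIES (r OR (r XOR NOT s)))
F2 = ((NOT t IMPLIES q) XOR t)
Evaluate both on each of 128 rows (bits = p,q,r,s,t,u,v):
  row 0 [0000000]: F1=1 F2=0 (differ) -> 1
  row 1 [0000001]: F1=1 F2=0 (differ) -> 1
  row 2 [0000010]: F1=1 F2=0 (differ) -> 1
  row 3 [0000011]: F1=1 F2=0 (differ) -> 1
  row 4 [0000100]: F1=1 F2=0 (differ) -> 1
  (every remaining row is evaluated the same way; all 128 results are listed next)
Full result column, 8 rows per line (p,q,r,s fixed per line; t,u,v runs 000..111 left to right):
  rows 0-7 [p,q,r,s=0000]: 11111111  (ones: 8)
  rows 8-15 [p,q,r,s=0001]: 11111111  (ones: 8)
  rows 16-23 [p,q,r,s=0010]: 11111111  (ones: 8)
  rows 24-31 [p,q,r,s=0011]: 11111111  (ones: 8)
  rows 32-39 [p,q,r,s=0100]: 00001111  (ones: 4)
  rows 40-47 [p,q,r,s=0101]: 00001111  (ones: 4)
  rows 48-55 [p,q,r,s=0110]: 00001111  (ones: 4)
  rows 56-63 [p,q,r,s=0111]: 00001111  (ones: 4)
  rows 64-71 [p,q,r,s=1000]: 11111111  (ones: 8)
  rows 72-79 [p,q,r,s=1001]: 00110011  (ones: 4)
  rows 80-87 [p,q,r,s=1010]: 11111111  (ones: 8)
  rows 88-95 [p,q,r,s=1011]: 11111111  (ones: 8)
  rows 96-103 [p,q,r,s=1100]: 00001111  (ones: 4)
  rows 104-111 [p,q,r,s=1101]: 11000011  (ones: 4)
  rows 112-119 [p,q,r,s=1110]: 00001111  (ones: 4)
  rows 120-127 [p,q,r,s=1111]: 00001111  (ones: 4)
Disagreements = 8+8+8+8+4+4+4+4+8+4+8+8+4+4+4+4 = 92

92
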